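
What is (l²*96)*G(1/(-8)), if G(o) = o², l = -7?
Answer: 147/2 ≈ 73.500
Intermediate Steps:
(l²*96)*G(1/(-8)) = ((-7)²*96)*(1/(-8))² = (49*96)*(-⅛)² = 4704*(1/64) = 147/2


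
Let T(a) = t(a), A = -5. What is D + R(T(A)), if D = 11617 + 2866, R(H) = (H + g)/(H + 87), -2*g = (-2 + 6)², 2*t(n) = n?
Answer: 2447606/169 ≈ 14483.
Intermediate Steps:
t(n) = n/2
g = -8 (g = -(-2 + 6)²/2 = -½*4² = -½*16 = -8)
T(a) = a/2
R(H) = (-8 + H)/(87 + H) (R(H) = (H - 8)/(H + 87) = (-8 + H)/(87 + H))
D = 14483
D + R(T(A)) = 14483 + (-8 + (½)*(-5))/(87 + (½)*(-5)) = 14483 + (-8 - 5/2)/(87 - 5/2) = 14483 - 21/2/(169/2) = 14483 + (2/169)*(-21/2) = 14483 - 21/169 = 2447606/169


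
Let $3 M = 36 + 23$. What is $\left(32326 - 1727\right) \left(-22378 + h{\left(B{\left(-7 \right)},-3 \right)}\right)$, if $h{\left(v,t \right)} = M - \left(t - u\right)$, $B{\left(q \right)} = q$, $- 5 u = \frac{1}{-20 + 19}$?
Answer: $- \frac{10260670873}{15} \approx -6.8404 \cdot 10^{8}$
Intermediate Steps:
$u = \frac{1}{5}$ ($u = - \frac{1}{5 \left(-20 + 19\right)} = - \frac{1}{5 \left(-1\right)} = \left(- \frac{1}{5}\right) \left(-1\right) = \frac{1}{5} \approx 0.2$)
$M = \frac{59}{3}$ ($M = \frac{36 + 23}{3} = \frac{1}{3} \cdot 59 = \frac{59}{3} \approx 19.667$)
$h{\left(v,t \right)} = \frac{298}{15} - t$ ($h{\left(v,t \right)} = \frac{59}{3} - \left(- \frac{1}{5} + t\right) = \frac{298}{15} - t$)
$\left(32326 - 1727\right) \left(-22378 + h{\left(B{\left(-7 \right)},-3 \right)}\right) = \left(32326 - 1727\right) \left(-22378 + \left(\frac{298}{15} - -3\right)\right) = 30599 \left(-22378 + \left(\frac{298}{15} + 3\right)\right) = 30599 \left(-22378 + \frac{343}{15}\right) = 30599 \left(- \frac{335327}{15}\right) = - \frac{10260670873}{15}$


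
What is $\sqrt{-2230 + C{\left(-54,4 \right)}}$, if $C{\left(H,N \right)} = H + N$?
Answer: $2 i \sqrt{570} \approx 47.749 i$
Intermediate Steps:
$\sqrt{-2230 + C{\left(-54,4 \right)}} = \sqrt{-2230 + \left(-54 + 4\right)} = \sqrt{-2230 - 50} = \sqrt{-2280} = 2 i \sqrt{570}$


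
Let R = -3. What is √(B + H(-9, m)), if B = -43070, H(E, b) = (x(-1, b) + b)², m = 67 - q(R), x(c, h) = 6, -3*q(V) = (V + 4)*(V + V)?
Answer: I*√38029 ≈ 195.01*I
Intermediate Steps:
q(V) = -2*V*(4 + V)/3 (q(V) = -(V + 4)*(V + V)/3 = -(4 + V)*2*V/3 = -2*V*(4 + V)/3)
m = 65 (m = 67 - (-2)*(-3)*(4 - 3)/3 = 67 - (-2)*(-3)/3 = 67 - 1*2 = 67 - 2 = 65)
H(E, b) = (6 + b)²
√(B + H(-9, m)) = √(-43070 + (6 + 65)²) = √(-43070 + 71²) = √(-43070 + 5041) = √(-38029) = I*√38029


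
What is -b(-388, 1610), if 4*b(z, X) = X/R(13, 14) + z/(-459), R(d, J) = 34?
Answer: -22123/1836 ≈ -12.050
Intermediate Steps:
b(z, X) = -z/1836 + X/136 (b(z, X) = (X/34 + z/(-459))/4 = (X*(1/34) + z*(-1/459))/4 = (X/34 - z/459)/4 = (-z/459 + X/34)/4 = -z/1836 + X/136)
-b(-388, 1610) = -(-1/1836*(-388) + (1/136)*1610) = -(97/459 + 805/68) = -1*22123/1836 = -22123/1836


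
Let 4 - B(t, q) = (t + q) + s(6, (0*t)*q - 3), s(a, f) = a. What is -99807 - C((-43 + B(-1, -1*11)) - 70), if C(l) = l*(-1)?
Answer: -99910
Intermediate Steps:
B(t, q) = -2 - q - t (B(t, q) = 4 - ((t + q) + 6) = 4 - ((q + t) + 6) = 4 - (6 + q + t) = 4 + (-6 - q - t) = -2 - q - t)
C(l) = -l
-99807 - C((-43 + B(-1, -1*11)) - 70) = -99807 - (-1)*((-43 + (-2 - (-1)*11 - 1*(-1))) - 70) = -99807 - (-1)*((-43 + (-2 - 1*(-11) + 1)) - 70) = -99807 - (-1)*((-43 + (-2 + 11 + 1)) - 70) = -99807 - (-1)*((-43 + 10) - 70) = -99807 - (-1)*(-33 - 70) = -99807 - (-1)*(-103) = -99807 - 1*103 = -99807 - 103 = -99910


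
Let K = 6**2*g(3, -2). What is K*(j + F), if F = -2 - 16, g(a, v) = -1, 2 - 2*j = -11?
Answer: 414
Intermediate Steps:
j = 13/2 (j = 1 - 1/2*(-11) = 1 + 11/2 = 13/2 ≈ 6.5000)
F = -18
K = -36 (K = 6**2*(-1) = 36*(-1) = -36)
K*(j + F) = -36*(13/2 - 18) = -36*(-23/2) = 414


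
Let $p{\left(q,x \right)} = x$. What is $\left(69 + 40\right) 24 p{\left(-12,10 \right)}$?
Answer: $26160$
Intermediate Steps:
$\left(69 + 40\right) 24 p{\left(-12,10 \right)} = \left(69 + 40\right) 24 \cdot 10 = 109 \cdot 24 \cdot 10 = 2616 \cdot 10 = 26160$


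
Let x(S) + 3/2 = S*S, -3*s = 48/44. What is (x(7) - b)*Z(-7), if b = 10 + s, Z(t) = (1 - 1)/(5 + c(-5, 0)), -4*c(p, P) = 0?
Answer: 0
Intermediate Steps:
c(p, P) = 0 (c(p, P) = -¼*0 = 0)
Z(t) = 0 (Z(t) = (1 - 1)/(5 + 0) = 0/5 = 0*(⅕) = 0)
s = -4/11 (s = -16/44 = -⅓*12/11 = -4/11 ≈ -0.36364)
b = 106/11 (b = 10 - 4/11 = 106/11 ≈ 9.6364)
x(S) = -3/2 + S² (x(S) = -3/2 + S*S = -3/2 + S²)
(x(7) - b)*Z(-7) = ((-3/2 + 7²) - 1*106/11)*0 = ((-3/2 + 49) - 106/11)*0 = (95/2 - 106/11)*0 = (833/22)*0 = 0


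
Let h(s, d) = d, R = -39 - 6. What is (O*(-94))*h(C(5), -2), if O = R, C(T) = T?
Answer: -8460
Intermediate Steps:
R = -45
O = -45
(O*(-94))*h(C(5), -2) = -45*(-94)*(-2) = 4230*(-2) = -8460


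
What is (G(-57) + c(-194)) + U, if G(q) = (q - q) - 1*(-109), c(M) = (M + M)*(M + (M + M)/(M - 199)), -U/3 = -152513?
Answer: 209287016/393 ≈ 5.3254e+5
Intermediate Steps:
U = 457539 (U = -3*(-152513) = 457539)
c(M) = 2*M*(M + 2*M/(-199 + M)) (c(M) = (2*M)*(M + (2*M)/(-199 + M)) = (2*M)*(M + 2*M/(-199 + M)) = 2*M*(M + 2*M/(-199 + M)))
G(q) = 109 (G(q) = 0 + 109 = 109)
(G(-57) + c(-194)) + U = (109 + 2*(-194)²*(-197 - 194)/(-199 - 194)) + 457539 = (109 + 2*37636*(-391)/(-393)) + 457539 = (109 + 2*37636*(-1/393)*(-391)) + 457539 = (109 + 29431352/393) + 457539 = 29474189/393 + 457539 = 209287016/393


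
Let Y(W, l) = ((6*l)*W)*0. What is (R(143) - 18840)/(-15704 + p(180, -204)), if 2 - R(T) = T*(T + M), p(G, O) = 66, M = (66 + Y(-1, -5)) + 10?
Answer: 7165/2234 ≈ 3.2073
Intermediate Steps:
Y(W, l) = 0 (Y(W, l) = (6*W*l)*0 = 0)
M = 76 (M = (66 + 0) + 10 = 66 + 10 = 76)
R(T) = 2 - T*(76 + T) (R(T) = 2 - T*(T + 76) = 2 - T*(76 + T))
(R(143) - 18840)/(-15704 + p(180, -204)) = ((2 - 1*143² - 76*143) - 18840)/(-15704 + 66) = ((2 - 1*20449 - 10868) - 18840)/(-15638) = ((2 - 20449 - 10868) - 18840)*(-1/15638) = (-31315 - 18840)*(-1/15638) = -50155*(-1/15638) = 7165/2234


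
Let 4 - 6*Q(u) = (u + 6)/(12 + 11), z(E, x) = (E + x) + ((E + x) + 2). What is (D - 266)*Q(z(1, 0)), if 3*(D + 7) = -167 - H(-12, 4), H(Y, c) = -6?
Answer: -40180/207 ≈ -194.11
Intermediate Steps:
z(E, x) = 2 + 2*E + 2*x (z(E, x) = (E + x) + (2 + E + x) = 2 + 2*E + 2*x)
Q(u) = 43/69 - u/138 (Q(u) = ⅔ - (u + 6)/(6*(12 + 11)) = ⅔ - (6 + u)/(6*23) = ⅔ - (6/23 + u/23)/6 = ⅔ + (-1/23 - u/138) = 43/69 - u/138)
D = -182/3 (D = -7 + (-167 - 1*(-6))/3 = -7 + (-167 + 6)/3 = -7 + (⅓)*(-161) = -7 - 161/3 = -182/3 ≈ -60.667)
(D - 266)*Q(z(1, 0)) = (-182/3 - 266)*(43/69 - (2 + 2*1 + 2*0)/138) = -980*(43/69 - (2 + 2 + 0)/138)/3 = -980*(43/69 - 1/138*4)/3 = -980*(43/69 - 2/69)/3 = -980/3*41/69 = -40180/207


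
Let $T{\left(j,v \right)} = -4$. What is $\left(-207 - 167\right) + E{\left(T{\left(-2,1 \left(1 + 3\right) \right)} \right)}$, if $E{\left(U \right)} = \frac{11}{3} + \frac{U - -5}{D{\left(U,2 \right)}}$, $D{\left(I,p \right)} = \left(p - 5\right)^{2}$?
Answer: $- \frac{3332}{9} \approx -370.22$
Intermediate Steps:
$D{\left(I,p \right)} = \left(-5 + p\right)^{2}$
$E{\left(U \right)} = \frac{38}{9} + \frac{U}{9}$ ($E{\left(U \right)} = \frac{11}{3} + \frac{U - -5}{\left(-5 + 2\right)^{2}} = 11 \cdot \frac{1}{3} + \frac{U + 5}{\left(-3\right)^{2}} = \frac{11}{3} + \frac{5 + U}{9} = \frac{11}{3} + \left(5 + U\right) \frac{1}{9} = \frac{11}{3} + \left(\frac{5}{9} + \frac{U}{9}\right) = \frac{38}{9} + \frac{U}{9}$)
$\left(-207 - 167\right) + E{\left(T{\left(-2,1 \left(1 + 3\right) \right)} \right)} = \left(-207 - 167\right) + \left(\frac{38}{9} + \frac{1}{9} \left(-4\right)\right) = -374 + \left(\frac{38}{9} - \frac{4}{9}\right) = -374 + \frac{34}{9} = - \frac{3332}{9}$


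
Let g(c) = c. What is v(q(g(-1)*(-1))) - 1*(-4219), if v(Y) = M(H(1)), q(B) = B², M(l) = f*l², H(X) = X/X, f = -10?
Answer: 4209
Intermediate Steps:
H(X) = 1
M(l) = -10*l²
v(Y) = -10 (v(Y) = -10*1² = -10*1 = -10)
v(q(g(-1)*(-1))) - 1*(-4219) = -10 - 1*(-4219) = -10 + 4219 = 4209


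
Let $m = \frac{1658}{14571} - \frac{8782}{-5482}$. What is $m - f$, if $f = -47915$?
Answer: $\frac{1913751029404}{39939111} \approx 47917.0$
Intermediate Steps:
$m = \frac{68525839}{39939111}$ ($m = 1658 \cdot \frac{1}{14571} - - \frac{4391}{2741} = \frac{1658}{14571} + \frac{4391}{2741} = \frac{68525839}{39939111} \approx 1.7158$)
$m - f = \frac{68525839}{39939111} - -47915 = \frac{68525839}{39939111} + 47915 = \frac{1913751029404}{39939111}$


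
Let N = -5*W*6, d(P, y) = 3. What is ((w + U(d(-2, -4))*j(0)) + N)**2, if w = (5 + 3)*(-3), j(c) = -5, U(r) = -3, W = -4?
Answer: 12321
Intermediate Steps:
w = -24 (w = 8*(-3) = -24)
N = 120 (N = -5*(-4)*6 = 20*6 = 120)
((w + U(d(-2, -4))*j(0)) + N)**2 = ((-24 - 3*(-5)) + 120)**2 = ((-24 + 15) + 120)**2 = (-9 + 120)**2 = 111**2 = 12321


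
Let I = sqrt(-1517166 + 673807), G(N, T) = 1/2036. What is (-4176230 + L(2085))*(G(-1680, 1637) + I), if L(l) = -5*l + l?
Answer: -2092285/1018 - 4184570*I*sqrt(843359) ≈ -2055.3 - 3.8429e+9*I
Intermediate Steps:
G(N, T) = 1/2036
I = I*sqrt(843359) (I = sqrt(-843359) = I*sqrt(843359) ≈ 918.35*I)
L(l) = -4*l
(-4176230 + L(2085))*(G(-1680, 1637) + I) = (-4176230 - 4*2085)*(1/2036 + I*sqrt(843359)) = (-4176230 - 8340)*(1/2036 + I*sqrt(843359)) = -4184570*(1/2036 + I*sqrt(843359)) = -2092285/1018 - 4184570*I*sqrt(843359)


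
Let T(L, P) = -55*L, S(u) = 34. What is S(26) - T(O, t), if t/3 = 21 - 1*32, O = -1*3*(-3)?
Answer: 529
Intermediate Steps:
O = 9 (O = -3*(-3) = 9)
t = -33 (t = 3*(21 - 1*32) = 3*(21 - 32) = 3*(-11) = -33)
S(26) - T(O, t) = 34 - (-55)*9 = 34 - 1*(-495) = 34 + 495 = 529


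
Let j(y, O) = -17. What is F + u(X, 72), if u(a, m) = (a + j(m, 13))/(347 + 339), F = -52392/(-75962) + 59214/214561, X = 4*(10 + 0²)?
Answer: 5586010317383/5590379559926 ≈ 0.99922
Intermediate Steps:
X = 40 (X = 4*(10 + 0) = 4*10 = 40)
F = 7869646890/8149241341 (F = -52392*(-1/75962) + 59214*(1/214561) = 26196/37981 + 59214/214561 = 7869646890/8149241341 ≈ 0.96569)
u(a, m) = -17/686 + a/686 (u(a, m) = (a - 17)/(347 + 339) = (-17 + a)/686 = (-17 + a)*(1/686) = -17/686 + a/686)
F + u(X, 72) = 7869646890/8149241341 + (-17/686 + (1/686)*40) = 7869646890/8149241341 + (-17/686 + 20/343) = 7869646890/8149241341 + 23/686 = 5586010317383/5590379559926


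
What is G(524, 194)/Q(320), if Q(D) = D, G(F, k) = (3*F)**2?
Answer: 154449/20 ≈ 7722.5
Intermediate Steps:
G(F, k) = 9*F**2
G(524, 194)/Q(320) = (9*524**2)/320 = (9*274576)*(1/320) = 2471184*(1/320) = 154449/20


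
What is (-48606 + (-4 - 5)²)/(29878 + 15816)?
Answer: -48525/45694 ≈ -1.0620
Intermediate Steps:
(-48606 + (-4 - 5)²)/(29878 + 15816) = (-48606 + (-9)²)/45694 = (-48606 + 81)*(1/45694) = -48525*1/45694 = -48525/45694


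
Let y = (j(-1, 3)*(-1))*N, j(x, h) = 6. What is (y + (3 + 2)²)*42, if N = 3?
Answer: 294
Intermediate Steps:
y = -18 (y = (6*(-1))*3 = -6*3 = -18)
(y + (3 + 2)²)*42 = (-18 + (3 + 2)²)*42 = (-18 + 5²)*42 = (-18 + 25)*42 = 7*42 = 294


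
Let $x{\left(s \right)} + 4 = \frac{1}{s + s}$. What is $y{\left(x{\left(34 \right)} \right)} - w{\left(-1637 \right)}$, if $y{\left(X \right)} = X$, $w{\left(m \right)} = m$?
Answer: $\frac{111045}{68} \approx 1633.0$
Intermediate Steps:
$x{\left(s \right)} = -4 + \frac{1}{2 s}$ ($x{\left(s \right)} = -4 + \frac{1}{s + s} = -4 + \frac{1}{2 s}$)
$y{\left(x{\left(34 \right)} \right)} - w{\left(-1637 \right)} = \left(-4 + \frac{1}{2 \cdot 34}\right) - -1637 = \left(-4 + \frac{1}{2} \cdot \frac{1}{34}\right) + 1637 = \left(-4 + \frac{1}{68}\right) + 1637 = - \frac{271}{68} + 1637 = \frac{111045}{68}$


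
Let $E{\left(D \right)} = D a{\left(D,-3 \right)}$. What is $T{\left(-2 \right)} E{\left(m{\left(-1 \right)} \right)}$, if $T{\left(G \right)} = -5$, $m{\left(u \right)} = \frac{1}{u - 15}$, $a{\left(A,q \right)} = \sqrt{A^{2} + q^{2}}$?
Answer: $\frac{5 \sqrt{2305}}{256} \approx 0.9377$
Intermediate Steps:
$m{\left(u \right)} = \frac{1}{-15 + u}$
$E{\left(D \right)} = D \sqrt{9 + D^{2}}$ ($E{\left(D \right)} = D \sqrt{D^{2} + \left(-3\right)^{2}} = D \sqrt{D^{2} + 9} = D \sqrt{9 + D^{2}}$)
$T{\left(-2 \right)} E{\left(m{\left(-1 \right)} \right)} = - 5 \frac{\sqrt{9 + \left(\frac{1}{-15 - 1}\right)^{2}}}{-15 - 1} = - 5 \frac{\sqrt{9 + \left(\frac{1}{-16}\right)^{2}}}{-16} = - 5 \left(- \frac{\sqrt{9 + \left(- \frac{1}{16}\right)^{2}}}{16}\right) = - 5 \left(- \frac{\sqrt{9 + \frac{1}{256}}}{16}\right) = - 5 \left(- \frac{\sqrt{\frac{2305}{256}}}{16}\right) = - 5 \left(- \frac{\frac{1}{16} \sqrt{2305}}{16}\right) = - 5 \left(- \frac{\sqrt{2305}}{256}\right) = \frac{5 \sqrt{2305}}{256}$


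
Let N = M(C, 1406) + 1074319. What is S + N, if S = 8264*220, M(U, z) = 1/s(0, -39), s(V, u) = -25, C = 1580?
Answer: 72309974/25 ≈ 2.8924e+6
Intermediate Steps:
M(U, z) = -1/25 (M(U, z) = 1/(-25) = -1/25)
N = 26857974/25 (N = -1/25 + 1074319 = 26857974/25 ≈ 1.0743e+6)
S = 1818080
S + N = 1818080 + 26857974/25 = 72309974/25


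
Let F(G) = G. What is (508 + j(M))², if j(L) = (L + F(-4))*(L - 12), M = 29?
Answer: 870489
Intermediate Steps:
j(L) = (-12 + L)*(-4 + L) (j(L) = (L - 4)*(L - 12) = (-4 + L)*(-12 + L) = (-12 + L)*(-4 + L))
(508 + j(M))² = (508 + (48 + 29² - 16*29))² = (508 + (48 + 841 - 464))² = (508 + 425)² = 933² = 870489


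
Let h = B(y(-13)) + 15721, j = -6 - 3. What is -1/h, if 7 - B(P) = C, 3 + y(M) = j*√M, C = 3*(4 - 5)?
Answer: -1/15731 ≈ -6.3569e-5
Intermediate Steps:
j = -9
C = -3 (C = 3*(-1) = -3)
y(M) = -3 - 9*√M
B(P) = 10 (B(P) = 7 - 1*(-3) = 7 + 3 = 10)
h = 15731 (h = 10 + 15721 = 15731)
-1/h = -1/15731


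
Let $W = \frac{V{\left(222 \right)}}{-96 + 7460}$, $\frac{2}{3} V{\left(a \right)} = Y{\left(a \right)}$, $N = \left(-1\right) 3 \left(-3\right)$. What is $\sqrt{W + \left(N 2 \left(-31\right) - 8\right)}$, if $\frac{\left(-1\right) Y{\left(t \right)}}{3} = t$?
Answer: $\frac{i \sqrt{7675171343}}{3682} \approx 23.794 i$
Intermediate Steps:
$N = 9$ ($N = \left(-3\right) \left(-3\right) = 9$)
$Y{\left(t \right)} = - 3 t$
$V{\left(a \right)} = - \frac{9 a}{2}$ ($V{\left(a \right)} = \frac{3 \left(- 3 a\right)}{2} = - \frac{9 a}{2}$)
$W = - \frac{999}{7364}$ ($W = \frac{\left(- \frac{9}{2}\right) 222}{-96 + 7460} = - \frac{999}{7364} \approx -0.13566$)
$\sqrt{W + \left(N 2 \left(-31\right) - 8\right)} = \sqrt{- \frac{999}{7364} + \left(9 \cdot 2 \left(-31\right) - 8\right)} = \sqrt{- \frac{999}{7364} + \left(18 \left(-31\right) - 8\right)} = \sqrt{- \frac{999}{7364} - 566} = \sqrt{- \frac{4169023}{7364}} = \frac{i \sqrt{7675171343}}{3682}$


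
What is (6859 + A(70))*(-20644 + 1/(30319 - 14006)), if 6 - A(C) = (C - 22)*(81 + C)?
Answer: 128981213693/16313 ≈ 7.9066e+6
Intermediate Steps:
A(C) = 6 - (-22 + C)*(81 + C) (A(C) = 6 - (C - 22)*(81 + C) = 6 - (-22 + C)*(81 + C))
(6859 + A(70))*(-20644 + 1/(30319 - 14006)) = (6859 + (1788 - 1*70² - 59*70))*(-20644 + 1/(30319 - 14006)) = (6859 + (1788 - 1*4900 - 4130))*(-20644 + 1/16313) = (6859 + (1788 - 4900 - 4130))*(-20644 + 1/16313) = (6859 - 7242)*(-336765571/16313) = -383*(-336765571/16313) = 128981213693/16313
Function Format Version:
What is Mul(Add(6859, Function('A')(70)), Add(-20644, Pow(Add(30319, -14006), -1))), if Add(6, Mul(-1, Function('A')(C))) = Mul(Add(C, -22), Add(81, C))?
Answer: Rational(128981213693, 16313) ≈ 7.9066e+6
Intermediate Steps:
Function('A')(C) = Add(6, Mul(-1, Add(-22, C), Add(81, C))) (Function('A')(C) = Add(6, Mul(-1, Mul(Add(C, -22), Add(81, C)))) = Add(6, Mul(-1, Mul(Add(-22, C), Add(81, C)))) = Add(6, Mul(-1, Add(-22, C), Add(81, C))))
Mul(Add(6859, Function('A')(70)), Add(-20644, Pow(Add(30319, -14006), -1))) = Mul(Add(6859, Add(1788, Mul(-1, Pow(70, 2)), Mul(-59, 70))), Add(-20644, Pow(Add(30319, -14006), -1))) = Mul(Add(6859, Add(1788, Mul(-1, 4900), -4130)), Add(-20644, Pow(16313, -1))) = Mul(Add(6859, Add(1788, -4900, -4130)), Add(-20644, Rational(1, 16313))) = Mul(Add(6859, -7242), Rational(-336765571, 16313)) = Mul(-383, Rational(-336765571, 16313)) = Rational(128981213693, 16313)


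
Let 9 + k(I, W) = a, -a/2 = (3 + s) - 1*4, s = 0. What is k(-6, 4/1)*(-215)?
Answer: 1505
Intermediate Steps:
a = 2 (a = -2*((3 + 0) - 1*4) = -2*(3 - 4) = -2*(-1) = 2)
k(I, W) = -7 (k(I, W) = -9 + 2 = -7)
k(-6, 4/1)*(-215) = -7*(-215) = 1505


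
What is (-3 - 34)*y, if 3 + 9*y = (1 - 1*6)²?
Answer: -814/9 ≈ -90.444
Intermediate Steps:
y = 22/9 (y = -⅓ + (1 - 1*6)²/9 = -⅓ + (1 - 6)²/9 = -⅓ + (⅑)*(-5)² = -⅓ + (⅑)*25 = -⅓ + 25/9 = 22/9 ≈ 2.4444)
(-3 - 34)*y = (-3 - 34)*(22/9) = -37*22/9 = -814/9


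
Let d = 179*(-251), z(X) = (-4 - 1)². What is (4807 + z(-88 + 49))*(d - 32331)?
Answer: -373320320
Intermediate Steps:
z(X) = 25 (z(X) = (-5)² = 25)
d = -44929
(4807 + z(-88 + 49))*(d - 32331) = (4807 + 25)*(-44929 - 32331) = 4832*(-77260) = -373320320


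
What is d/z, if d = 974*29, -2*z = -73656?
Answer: 14123/18414 ≈ 0.76697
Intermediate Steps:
z = 36828 (z = -1/2*(-73656) = 36828)
d = 28246
d/z = 28246/36828 = 28246*(1/36828) = 14123/18414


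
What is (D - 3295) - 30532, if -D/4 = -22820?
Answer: 57453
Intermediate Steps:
D = 91280 (D = -4*(-22820) = 91280)
(D - 3295) - 30532 = (91280 - 3295) - 30532 = 87985 - 30532 = 57453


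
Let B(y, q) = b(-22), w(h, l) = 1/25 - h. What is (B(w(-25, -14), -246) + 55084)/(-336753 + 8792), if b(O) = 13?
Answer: -55097/327961 ≈ -0.16800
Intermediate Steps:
w(h, l) = 1/25 - h
B(y, q) = 13
(B(w(-25, -14), -246) + 55084)/(-336753 + 8792) = (13 + 55084)/(-336753 + 8792) = 55097/(-327961) = 55097*(-1/327961) = -55097/327961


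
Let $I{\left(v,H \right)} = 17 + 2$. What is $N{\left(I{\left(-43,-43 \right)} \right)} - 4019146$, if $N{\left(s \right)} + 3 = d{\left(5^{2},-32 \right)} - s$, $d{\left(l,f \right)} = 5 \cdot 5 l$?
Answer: $-4018543$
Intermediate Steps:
$d{\left(l,f \right)} = 25 l$
$I{\left(v,H \right)} = 19$
$N{\left(s \right)} = 622 - s$ ($N{\left(s \right)} = -3 - \left(-625 + s\right) = 622 - s$)
$N{\left(I{\left(-43,-43 \right)} \right)} - 4019146 = \left(622 - 19\right) - 4019146 = 603 - 4019146 = -4018543$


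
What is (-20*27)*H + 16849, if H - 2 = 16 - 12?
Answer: 13609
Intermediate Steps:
H = 6 (H = 2 + (16 - 12) = 2 + 4 = 6)
(-20*27)*H + 16849 = -20*27*6 + 16849 = -540*6 + 16849 = -3240 + 16849 = 13609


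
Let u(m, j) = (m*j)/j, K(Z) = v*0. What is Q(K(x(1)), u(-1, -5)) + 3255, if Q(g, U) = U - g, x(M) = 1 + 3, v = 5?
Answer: 3254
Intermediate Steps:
x(M) = 4
K(Z) = 0 (K(Z) = 5*0 = 0)
u(m, j) = m (u(m, j) = (j*m)/j = m)
Q(K(x(1)), u(-1, -5)) + 3255 = (-1 - 1*0) + 3255 = (-1 + 0) + 3255 = -1 + 3255 = 3254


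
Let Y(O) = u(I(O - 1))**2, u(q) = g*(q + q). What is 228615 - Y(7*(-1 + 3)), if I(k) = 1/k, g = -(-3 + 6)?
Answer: 38635899/169 ≈ 2.2861e+5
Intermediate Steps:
g = -3 (g = -1*3 = -3)
u(q) = -6*q (u(q) = -3*(q + q) = -6*q)
Y(O) = 36/(-1 + O)**2 (Y(O) = (-6/(O - 1))**2 = (-6/(-1 + O))**2 = 36/(-1 + O)**2)
228615 - Y(7*(-1 + 3)) = 228615 - 36/(-1 + 7*(-1 + 3))**2 = 228615 - 36/(-1 + 7*2)**2 = 228615 - 36/(-1 + 14)**2 = 228615 - 36/13**2 = 228615 - 36/169 = 38635899/169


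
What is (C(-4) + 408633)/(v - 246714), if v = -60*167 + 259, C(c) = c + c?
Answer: -16345/10259 ≈ -1.5932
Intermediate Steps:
C(c) = 2*c
v = -9761 (v = -10020 + 259 = -9761)
(C(-4) + 408633)/(v - 246714) = (2*(-4) + 408633)/(-9761 - 246714) = (-8 + 408633)/(-256475) = 408625*(-1/256475) = -16345/10259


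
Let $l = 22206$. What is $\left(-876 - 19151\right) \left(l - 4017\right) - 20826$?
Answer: $-364291929$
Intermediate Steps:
$\left(-876 - 19151\right) \left(l - 4017\right) - 20826 = \left(-876 - 19151\right) \left(22206 - 4017\right) - 20826 = \left(-20027\right) 18189 - 20826 = -364271103 - 20826 = -364291929$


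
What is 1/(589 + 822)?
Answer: 1/1411 ≈ 0.00070872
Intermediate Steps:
1/(589 + 822) = 1/1411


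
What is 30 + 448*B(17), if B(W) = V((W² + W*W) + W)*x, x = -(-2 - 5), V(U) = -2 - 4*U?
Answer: -7469922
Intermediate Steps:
x = 7 (x = -1*(-7) = 7)
B(W) = -14 - 56*W² - 28*W (B(W) = (-2 - 4*((W² + W*W) + W))*7 = (-2 - 4*((W² + W²) + W))*7 = (-2 - 4*(2*W² + W))*7 = (-2 - 4*(W + 2*W²))*7 = (-2 + (-8*W² - 4*W))*7 = (-2 - 8*W² - 4*W)*7 = -14 - 56*W² - 28*W)
30 + 448*B(17) = 30 + 448*(-14 - 56*17² - 28*17) = 30 + 448*(-14 - 56*289 - 476) = 30 + 448*(-14 - 16184 - 476) = 30 + 448*(-16674) = 30 - 7469952 = -7469922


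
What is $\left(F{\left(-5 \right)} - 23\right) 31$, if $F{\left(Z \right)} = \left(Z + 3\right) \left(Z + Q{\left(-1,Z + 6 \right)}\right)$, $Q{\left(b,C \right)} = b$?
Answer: $-341$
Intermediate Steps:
$F{\left(Z \right)} = \left(-1 + Z\right) \left(3 + Z\right)$ ($F{\left(Z \right)} = \left(Z + 3\right) \left(Z - 1\right) = \left(3 + Z\right) \left(-1 + Z\right) = \left(-1 + Z\right) \left(3 + Z\right)$)
$\left(F{\left(-5 \right)} - 23\right) 31 = \left(\left(-3 + \left(-5\right)^{2} + 2 \left(-5\right)\right) - 23\right) 31 = \left(\left(-3 + 25 - 10\right) - 23\right) 31 = \left(12 - 23\right) 31 = \left(-11\right) 31 = -341$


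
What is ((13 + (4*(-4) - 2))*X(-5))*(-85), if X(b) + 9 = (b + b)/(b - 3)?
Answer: -13175/4 ≈ -3293.8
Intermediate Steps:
X(b) = -9 + 2*b/(-3 + b) (X(b) = -9 + (b + b)/(b - 3) = -9 + (2*b)/(-3 + b) = -9 + 2*b/(-3 + b))
((13 + (4*(-4) - 2))*X(-5))*(-85) = ((13 + (4*(-4) - 2))*((27 - 7*(-5))/(-3 - 5)))*(-85) = ((13 + (-16 - 2))*((27 + 35)/(-8)))*(-85) = ((13 - 18)*(-⅛*62))*(-85) = -5*(-31/4)*(-85) = (155/4)*(-85) = -13175/4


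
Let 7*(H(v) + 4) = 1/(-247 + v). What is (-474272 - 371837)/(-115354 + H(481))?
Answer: 1385926542/188956403 ≈ 7.3346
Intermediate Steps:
H(v) = -4 + 1/(7*(-247 + v))
(-474272 - 371837)/(-115354 + H(481)) = (-474272 - 371837)/(-115354 + (6917 - 28*481)/(7*(-247 + 481))) = -846109/(-115354 + (⅐)*(6917 - 13468)/234) = -846109/(-115354 + (⅐)*(1/234)*(-6551)) = -846109/(-115354 - 6551/1638) = -846109/(-188956403/1638) = -846109*(-1638/188956403) = 1385926542/188956403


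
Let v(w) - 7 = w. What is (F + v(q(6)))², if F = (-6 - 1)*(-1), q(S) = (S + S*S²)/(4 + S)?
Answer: 32761/25 ≈ 1310.4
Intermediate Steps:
q(S) = (S + S³)/(4 + S)
v(w) = 7 + w
F = 7 (F = -7*(-1) = 7)
(F + v(q(6)))² = (7 + (7 + (6 + 6³)/(4 + 6)))² = (7 + (7 + (6 + 216)/10))² = (7 + (7 + (⅒)*222))² = (7 + (7 + 111/5))² = (7 + 146/5)² = (181/5)² = 32761/25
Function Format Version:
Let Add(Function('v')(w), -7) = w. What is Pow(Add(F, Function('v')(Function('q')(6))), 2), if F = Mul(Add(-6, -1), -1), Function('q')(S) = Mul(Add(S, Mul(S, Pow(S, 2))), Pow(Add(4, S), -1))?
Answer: Rational(32761, 25) ≈ 1310.4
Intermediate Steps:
Function('q')(S) = Mul(Pow(Add(4, S), -1), Add(S, Pow(S, 3))) (Function('q')(S) = Mul(Add(S, Pow(S, 3)), Pow(Add(4, S), -1)) = Mul(Pow(Add(4, S), -1), Add(S, Pow(S, 3))))
Function('v')(w) = Add(7, w)
F = 7 (F = Mul(-7, -1) = 7)
Pow(Add(F, Function('v')(Function('q')(6))), 2) = Pow(Add(7, Add(7, Mul(Pow(Add(4, 6), -1), Add(6, Pow(6, 3))))), 2) = Pow(Add(7, Add(7, Mul(Pow(10, -1), Add(6, 216)))), 2) = Pow(Add(7, Add(7, Mul(Rational(1, 10), 222))), 2) = Pow(Add(7, Add(7, Rational(111, 5))), 2) = Pow(Add(7, Rational(146, 5)), 2) = Pow(Rational(181, 5), 2) = Rational(32761, 25)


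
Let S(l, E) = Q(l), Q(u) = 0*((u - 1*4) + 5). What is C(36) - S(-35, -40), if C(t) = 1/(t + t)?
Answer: 1/72 ≈ 0.013889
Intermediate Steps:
Q(u) = 0 (Q(u) = 0*((u - 4) + 5) = 0*((-4 + u) + 5) = 0*(1 + u) = 0)
C(t) = 1/(2*t)
S(l, E) = 0
C(36) - S(-35, -40) = (½)/36 - 1*0 = (½)*(1/36) + 0 = 1/72 + 0 = 1/72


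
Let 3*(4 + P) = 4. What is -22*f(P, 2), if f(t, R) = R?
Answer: -44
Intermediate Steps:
P = -8/3 (P = -4 + (⅓)*4 = -4 + 4/3 = -8/3 ≈ -2.6667)
-22*f(P, 2) = -22*2 = -44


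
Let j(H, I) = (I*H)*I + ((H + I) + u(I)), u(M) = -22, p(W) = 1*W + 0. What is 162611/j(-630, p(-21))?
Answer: -162611/278503 ≈ -0.58388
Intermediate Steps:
p(W) = W (p(W) = W + 0 = W)
j(H, I) = -22 + H + I + H*I² (j(H, I) = (I*H)*I + ((H + I) - 22) = (H*I)*I + (-22 + H + I) = H*I² + (-22 + H + I) = -22 + H + I + H*I²)
162611/j(-630, p(-21)) = 162611/(-22 - 630 - 21 - 630*(-21)²) = 162611/(-22 - 630 - 21 - 630*441) = 162611/(-22 - 630 - 21 - 277830) = 162611/(-278503) = 162611*(-1/278503) = -162611/278503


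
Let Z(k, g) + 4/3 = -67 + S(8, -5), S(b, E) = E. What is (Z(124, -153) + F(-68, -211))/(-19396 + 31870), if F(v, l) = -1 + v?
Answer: -61/5346 ≈ -0.011410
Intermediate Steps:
Z(k, g) = -220/3 (Z(k, g) = -4/3 + (-67 - 5) = -4/3 - 72 = -220/3)
(Z(124, -153) + F(-68, -211))/(-19396 + 31870) = (-220/3 + (-1 - 68))/(-19396 + 31870) = (-220/3 - 69)/12474 = -427/3*1/12474 = -61/5346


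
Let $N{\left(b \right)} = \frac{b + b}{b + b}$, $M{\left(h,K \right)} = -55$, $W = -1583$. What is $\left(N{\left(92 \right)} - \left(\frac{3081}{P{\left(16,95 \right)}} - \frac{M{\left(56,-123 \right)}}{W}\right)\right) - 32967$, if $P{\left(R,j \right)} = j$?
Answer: $- \frac{4962463908}{150385} \approx -32998.0$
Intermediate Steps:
$N{\left(b \right)} = 1$ ($N{\left(b \right)} = \frac{2 b}{2 b} = 2 b \frac{1}{2 b} = 1$)
$\left(N{\left(92 \right)} - \left(\frac{3081}{P{\left(16,95 \right)}} - \frac{M{\left(56,-123 \right)}}{W}\right)\right) - 32967 = \left(1 - \left(- \frac{55}{1583} + \frac{3081}{95}\right)\right) - 32967 = \left(1 - \frac{4871998}{150385}\right) - 32967 = - \frac{4721613}{150385} - 32967 = - \frac{4962463908}{150385}$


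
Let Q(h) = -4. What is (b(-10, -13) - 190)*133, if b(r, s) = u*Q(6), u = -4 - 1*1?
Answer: -22610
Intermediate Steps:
u = -5 (u = -4 - 1 = -5)
b(r, s) = 20 (b(r, s) = -5*(-4) = 20)
(b(-10, -13) - 190)*133 = (20 - 190)*133 = -170*133 = -22610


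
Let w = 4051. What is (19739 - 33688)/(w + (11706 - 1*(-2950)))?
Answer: -1073/1439 ≈ -0.74566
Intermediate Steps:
(19739 - 33688)/(w + (11706 - 1*(-2950))) = (19739 - 33688)/(4051 + (11706 - 1*(-2950))) = -13949/(4051 + (11706 + 2950)) = -13949/(4051 + 14656) = -13949/18707 = -13949*1/18707 = -1073/1439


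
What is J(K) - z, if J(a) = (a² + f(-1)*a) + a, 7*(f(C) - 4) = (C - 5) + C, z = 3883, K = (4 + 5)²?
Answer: 3002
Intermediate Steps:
K = 81 (K = 9² = 81)
f(C) = 23/7 + 2*C/7 (f(C) = 4 + ((C - 5) + C)/7 = 4 + ((-5 + C) + C)/7 = 4 + (-5 + 2*C)/7 = 4 + (-5/7 + 2*C/7) = 23/7 + 2*C/7)
J(a) = a² + 4*a (J(a) = (a² + (23/7 + (2/7)*(-1))*a) + a = (a² + (23/7 - 2/7)*a) + a = (a² + 3*a) + a = a² + 4*a)
J(K) - z = 81*(4 + 81) - 1*3883 = 81*85 - 3883 = 6885 - 3883 = 3002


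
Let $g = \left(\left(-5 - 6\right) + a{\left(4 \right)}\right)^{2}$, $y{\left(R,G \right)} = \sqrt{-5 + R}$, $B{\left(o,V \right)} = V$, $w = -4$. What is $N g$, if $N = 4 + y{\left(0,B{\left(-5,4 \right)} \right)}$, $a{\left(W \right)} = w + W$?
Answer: $484 + 121 i \sqrt{5} \approx 484.0 + 270.56 i$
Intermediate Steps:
$a{\left(W \right)} = -4 + W$
$g = 121$ ($g = \left(\left(-5 - 6\right) + \left(-4 + 4\right)\right)^{2} = \left(-11 + 0\right)^{2} = \left(-11\right)^{2} = 121$)
$N = 4 + i \sqrt{5}$ ($N = 4 + \sqrt{-5 + 0} = 4 + \sqrt{-5} = 4 + i \sqrt{5} \approx 4.0 + 2.2361 i$)
$N g = \left(4 + i \sqrt{5}\right) 121 = 484 + 121 i \sqrt{5}$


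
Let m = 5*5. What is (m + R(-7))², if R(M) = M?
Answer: 324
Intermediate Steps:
m = 25
(m + R(-7))² = (25 - 7)² = 18² = 324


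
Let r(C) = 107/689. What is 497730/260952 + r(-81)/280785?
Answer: 16048550709719/8413999940580 ≈ 1.9074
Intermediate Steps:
r(C) = 107/689 (r(C) = 107*(1/689) = 107/689)
497730/260952 + r(-81)/280785 = 497730/260952 + (107/689)/280785 = 497730*(1/260952) + (107/689)*(1/280785) = 82955/43492 + 107/193460865 = 16048550709719/8413999940580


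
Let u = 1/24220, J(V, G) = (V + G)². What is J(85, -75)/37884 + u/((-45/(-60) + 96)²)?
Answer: 1079586679/408989934045 ≈ 0.0026396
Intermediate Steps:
J(V, G) = (G + V)²
u = 1/24220 ≈ 4.1288e-5
J(85, -75)/37884 + u/((-45/(-60) + 96)²) = (-75 + 85)²/37884 + 1/(24220*((-45/(-60) + 96)²)) = 10²*(1/37884) + 1/(24220*((-45*(-1/60) + 96)²)) = 100*(1/37884) + 1/(24220*((¾ + 96)²)) = 25/9471 + 1/(24220*((387/4)²)) = 25/9471 + 1/(24220*(149769/16)) = 25/9471 + (1/24220)*(16/149769) = 25/9471 + 4/906851295 = 1079586679/408989934045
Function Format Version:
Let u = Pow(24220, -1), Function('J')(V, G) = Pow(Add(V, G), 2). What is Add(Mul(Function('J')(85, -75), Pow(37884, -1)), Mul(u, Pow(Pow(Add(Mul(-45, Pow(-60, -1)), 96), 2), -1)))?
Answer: Rational(1079586679, 408989934045) ≈ 0.0026396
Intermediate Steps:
Function('J')(V, G) = Pow(Add(G, V), 2)
u = Rational(1, 24220) ≈ 4.1288e-5
Add(Mul(Function('J')(85, -75), Pow(37884, -1)), Mul(u, Pow(Pow(Add(Mul(-45, Pow(-60, -1)), 96), 2), -1))) = Add(Mul(Pow(Add(-75, 85), 2), Pow(37884, -1)), Mul(Rational(1, 24220), Pow(Pow(Add(Mul(-45, Pow(-60, -1)), 96), 2), -1))) = Add(Mul(Pow(10, 2), Rational(1, 37884)), Mul(Rational(1, 24220), Pow(Pow(Add(Mul(-45, Rational(-1, 60)), 96), 2), -1))) = Add(Mul(100, Rational(1, 37884)), Mul(Rational(1, 24220), Pow(Pow(Add(Rational(3, 4), 96), 2), -1))) = Add(Rational(25, 9471), Mul(Rational(1, 24220), Pow(Pow(Rational(387, 4), 2), -1))) = Add(Rational(25, 9471), Mul(Rational(1, 24220), Pow(Rational(149769, 16), -1))) = Add(Rational(25, 9471), Mul(Rational(1, 24220), Rational(16, 149769))) = Add(Rational(25, 9471), Rational(4, 906851295)) = Rational(1079586679, 408989934045)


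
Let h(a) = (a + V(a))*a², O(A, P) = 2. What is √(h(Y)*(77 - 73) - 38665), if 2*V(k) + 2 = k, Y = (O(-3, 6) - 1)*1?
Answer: 41*I*√23 ≈ 196.63*I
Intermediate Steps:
Y = 1 (Y = (2 - 1)*1 = 1*1 = 1)
V(k) = -1 + k/2
h(a) = a²*(-1 + 3*a/2) (h(a) = (a + (-1 + a/2))*a² = (-1 + 3*a/2)*a² = a²*(-1 + 3*a/2))
√(h(Y)*(77 - 73) - 38665) = √(((½)*1²*(-2 + 3*1))*(77 - 73) - 38665) = √(((½)*1*(-2 + 3))*4 - 38665) = √(((½)*1*1)*4 - 38665) = √((½)*4 - 38665) = √(2 - 38665) = √(-38663) = 41*I*√23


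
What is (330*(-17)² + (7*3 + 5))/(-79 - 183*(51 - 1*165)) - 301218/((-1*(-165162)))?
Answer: 226085249/81727663 ≈ 2.7663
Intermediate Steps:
(330*(-17)² + (7*3 + 5))/(-79 - 183*(51 - 1*165)) - 301218/((-1*(-165162))) = (330*289 + (21 + 5))/(-79 - 183*(51 - 165)) - 301218/165162 = (95370 + 26)/(-79 - 183*(-114)) - 301218*1/165162 = 95396/(-79 + 20862) - 50203/27527 = 95396/20783 - 50203/27527 = 95396*(1/20783) - 50203/27527 = 13628/2969 - 50203/27527 = 226085249/81727663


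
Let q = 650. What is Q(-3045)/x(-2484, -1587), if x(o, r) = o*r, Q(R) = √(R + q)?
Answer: I*√2395/3942108 ≈ 1.2414e-5*I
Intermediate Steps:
Q(R) = √(650 + R) (Q(R) = √(R + 650) = √(650 + R))
Q(-3045)/x(-2484, -1587) = √(650 - 3045)/((-2484*(-1587))) = √(-2395)/3942108 = (I*√2395)*(1/3942108) = I*√2395/3942108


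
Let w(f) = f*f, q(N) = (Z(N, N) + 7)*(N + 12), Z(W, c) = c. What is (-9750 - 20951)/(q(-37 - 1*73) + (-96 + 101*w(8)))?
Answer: -30701/16462 ≈ -1.8650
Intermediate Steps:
q(N) = (7 + N)*(12 + N) (q(N) = (N + 7)*(N + 12) = (7 + N)*(12 + N))
w(f) = f²
(-9750 - 20951)/(q(-37 - 1*73) + (-96 + 101*w(8))) = (-9750 - 20951)/((84 + (-37 - 1*73)² + 19*(-37 - 1*73)) + (-96 + 101*8²)) = -30701/((84 + (-37 - 73)² + 19*(-37 - 73)) + (-96 + 101*64)) = -30701/((84 + (-110)² + 19*(-110)) + (-96 + 6464)) = -30701/((84 + 12100 - 2090) + 6368) = -30701/(10094 + 6368) = -30701/16462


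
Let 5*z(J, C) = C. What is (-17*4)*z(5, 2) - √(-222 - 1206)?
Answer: -136/5 - 2*I*√357 ≈ -27.2 - 37.789*I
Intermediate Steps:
z(J, C) = C/5
(-17*4)*z(5, 2) - √(-222 - 1206) = (-17*4)*((⅕)*2) - √(-222 - 1206) = -68*⅖ - √(-1428) = -136/5 - 2*I*√357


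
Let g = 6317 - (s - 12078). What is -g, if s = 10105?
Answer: -8290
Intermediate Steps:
g = 8290 (g = 6317 - (10105 - 12078) = 6317 - 1*(-1973) = 6317 + 1973 = 8290)
-g = -1*8290 = -8290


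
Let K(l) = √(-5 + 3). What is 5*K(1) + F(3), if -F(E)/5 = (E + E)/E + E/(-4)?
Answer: -25/4 + 5*I*√2 ≈ -6.25 + 7.0711*I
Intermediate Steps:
F(E) = -10 + 5*E/4 (F(E) = -5*((E + E)/E + E/(-4)) = -5*((2*E)/E + E*(-¼)) = -5*(2 - E/4) = -10 + 5*E/4)
K(l) = I*√2 (K(l) = √(-2) = I*√2)
5*K(1) + F(3) = 5*(I*√2) + (-10 + (5/4)*3) = 5*I*√2 + (-10 + 15/4) = 5*I*√2 - 25/4 = -25/4 + 5*I*√2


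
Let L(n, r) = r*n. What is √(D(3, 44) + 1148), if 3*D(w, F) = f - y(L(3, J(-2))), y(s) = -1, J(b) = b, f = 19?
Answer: 2*√2598/3 ≈ 33.980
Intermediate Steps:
L(n, r) = n*r
D(w, F) = 20/3 (D(w, F) = (19 - 1*(-1))/3 = (19 + 1)/3 = (⅓)*20 = 20/3)
√(D(3, 44) + 1148) = √(20/3 + 1148) = √(3464/3) = 2*√2598/3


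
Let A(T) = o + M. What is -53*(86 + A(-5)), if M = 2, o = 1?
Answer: -4717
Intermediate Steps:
A(T) = 3 (A(T) = 1 + 2 = 3)
-53*(86 + A(-5)) = -53*(86 + 3) = -53*89 = -4717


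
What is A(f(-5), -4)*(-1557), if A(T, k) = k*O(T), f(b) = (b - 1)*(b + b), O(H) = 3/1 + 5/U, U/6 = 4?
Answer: 39963/2 ≈ 19982.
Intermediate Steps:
U = 24 (U = 6*4 = 24)
O(H) = 77/24 (O(H) = 3/1 + 5/24 = 3*1 + 5*(1/24) = 3 + 5/24 = 77/24)
f(b) = 2*b*(-1 + b) (f(b) = (-1 + b)*(2*b) = 2*b*(-1 + b))
A(T, k) = 77*k/24 (A(T, k) = k*(77/24) = 77*k/24)
A(f(-5), -4)*(-1557) = ((77/24)*(-4))*(-1557) = -77/6*(-1557) = 39963/2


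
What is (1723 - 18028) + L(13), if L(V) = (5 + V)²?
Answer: -15981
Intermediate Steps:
(1723 - 18028) + L(13) = (1723 - 18028) + (5 + 13)² = -16305 + 18² = -16305 + 324 = -15981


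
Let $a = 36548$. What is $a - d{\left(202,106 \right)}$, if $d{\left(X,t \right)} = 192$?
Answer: $36356$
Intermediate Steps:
$a - d{\left(202,106 \right)} = 36548 - 192 = 36356$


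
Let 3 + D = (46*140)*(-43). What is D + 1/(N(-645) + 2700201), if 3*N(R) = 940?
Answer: -2243503592186/8101543 ≈ -2.7692e+5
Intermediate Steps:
D = -276923 (D = -3 + (46*140)*(-43) = -3 + 6440*(-43) = -3 - 276920 = -276923)
N(R) = 940/3 (N(R) = (1/3)*940 = 940/3)
D + 1/(N(-645) + 2700201) = -276923 + 1/(940/3 + 2700201) = -276923 + 1/(8101543/3) = -276923 + 3/8101543 = -2243503592186/8101543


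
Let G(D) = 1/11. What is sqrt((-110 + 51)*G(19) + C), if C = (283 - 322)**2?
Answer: 4*sqrt(11462)/11 ≈ 38.931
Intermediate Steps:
G(D) = 1/11
C = 1521 (C = (-39)**2 = 1521)
sqrt((-110 + 51)*G(19) + C) = sqrt((-110 + 51)*(1/11) + 1521) = sqrt(-59*1/11 + 1521) = sqrt(-59/11 + 1521) = sqrt(16672/11) = 4*sqrt(11462)/11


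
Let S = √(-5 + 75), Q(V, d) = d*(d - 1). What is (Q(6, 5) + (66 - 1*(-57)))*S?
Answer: 143*√70 ≈ 1196.4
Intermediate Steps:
Q(V, d) = d*(-1 + d)
S = √70 ≈ 8.3666
(Q(6, 5) + (66 - 1*(-57)))*S = (5*(-1 + 5) + (66 - 1*(-57)))*√70 = (5*4 + (66 + 57))*√70 = (20 + 123)*√70 = 143*√70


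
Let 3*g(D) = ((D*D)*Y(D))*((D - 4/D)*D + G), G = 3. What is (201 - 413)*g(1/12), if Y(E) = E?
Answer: 7579/186624 ≈ 0.040611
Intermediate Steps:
g(D) = D**3*(3 + D*(D - 4/D))/3 (g(D) = (((D*D)*D)*((D - 4/D)*D + 3))/3 = ((D**2*D)*(D*(D - 4/D) + 3))/3 = (D**3*(3 + D*(D - 4/D)))/3 = D**3*(3 + D*(D - 4/D))/3)
(201 - 413)*g(1/12) = (201 - 413)*((1/12)**3*(-1 + (1/12)**2)/3) = -212*(1/12)**3*(-1 + (1/12)**2)/3 = -212*(-1 + 1/144)/(3*1728) = -212*(-143)/(3*1728*144) = -212*(-143/746496) = 7579/186624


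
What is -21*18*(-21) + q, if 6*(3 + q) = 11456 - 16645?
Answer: 42421/6 ≈ 7070.2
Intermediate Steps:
q = -5207/6 (q = -3 + (11456 - 16645)/6 = -3 + (1/6)*(-5189) = -3 - 5189/6 = -5207/6 ≈ -867.83)
-21*18*(-21) + q = -21*18*(-21) - 5207/6 = -378*(-21) - 5207/6 = 7938 - 5207/6 = 42421/6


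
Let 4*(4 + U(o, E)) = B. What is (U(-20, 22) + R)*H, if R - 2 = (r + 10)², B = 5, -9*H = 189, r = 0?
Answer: -8337/4 ≈ -2084.3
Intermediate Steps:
H = -21 (H = -⅑*189 = -21)
U(o, E) = -11/4 (U(o, E) = -4 + (¼)*5 = -4 + 5/4 = -11/4)
R = 102 (R = 2 + (0 + 10)² = 2 + 10² = 2 + 100 = 102)
(U(-20, 22) + R)*H = (-11/4 + 102)*(-21) = (397/4)*(-21) = -8337/4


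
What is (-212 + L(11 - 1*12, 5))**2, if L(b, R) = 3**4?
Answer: 17161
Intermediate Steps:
L(b, R) = 81
(-212 + L(11 - 1*12, 5))**2 = (-212 + 81)**2 = (-131)**2 = 17161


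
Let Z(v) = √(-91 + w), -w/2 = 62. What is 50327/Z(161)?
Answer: -50327*I*√215/215 ≈ -3432.3*I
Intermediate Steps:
w = -124 (w = -2*62 = -124)
Z(v) = I*√215 (Z(v) = √(-91 - 124) = √(-215) = I*√215)
50327/Z(161) = 50327/((I*√215)) = 50327*(-I*√215/215) = -50327*I*√215/215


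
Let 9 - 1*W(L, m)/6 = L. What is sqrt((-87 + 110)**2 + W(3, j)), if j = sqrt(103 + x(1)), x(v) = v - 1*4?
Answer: sqrt(565) ≈ 23.770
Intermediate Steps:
x(v) = -4 + v (x(v) = v - 4 = -4 + v)
j = 10 (j = sqrt(103 + (-4 + 1)) = sqrt(103 - 3) = sqrt(100) = 10)
W(L, m) = 54 - 6*L
sqrt((-87 + 110)**2 + W(3, j)) = sqrt((-87 + 110)**2 + (54 - 6*3)) = sqrt(23**2 + (54 - 18)) = sqrt(529 + 36) = sqrt(565)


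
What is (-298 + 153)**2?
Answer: 21025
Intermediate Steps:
(-298 + 153)**2 = (-145)**2 = 21025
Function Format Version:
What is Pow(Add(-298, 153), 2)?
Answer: 21025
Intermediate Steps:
Pow(Add(-298, 153), 2) = Pow(-145, 2) = 21025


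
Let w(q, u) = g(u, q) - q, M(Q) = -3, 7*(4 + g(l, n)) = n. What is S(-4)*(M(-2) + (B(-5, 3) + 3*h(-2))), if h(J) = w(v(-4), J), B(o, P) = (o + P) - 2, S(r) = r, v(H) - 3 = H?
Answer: 460/7 ≈ 65.714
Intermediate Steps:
v(H) = 3 + H
g(l, n) = -4 + n/7
B(o, P) = -2 + P + o (B(o, P) = (P + o) - 2 = -2 + P + o)
w(q, u) = -4 - 6*q/7 (w(q, u) = (-4 + q/7) - q = -4 - 6*q/7)
h(J) = -22/7 (h(J) = -4 - 6*(3 - 4)/7 = -4 - 6/7*(-1) = -4 + 6/7 = -22/7)
S(-4)*(M(-2) + (B(-5, 3) + 3*h(-2))) = -4*(-3 + ((-2 + 3 - 5) + 3*(-22/7))) = -4*(-3 + (-4 - 66/7)) = -4*(-3 - 94/7) = -4*(-115/7) = 460/7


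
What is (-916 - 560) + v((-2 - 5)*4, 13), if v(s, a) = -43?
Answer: -1519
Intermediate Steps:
(-916 - 560) + v((-2 - 5)*4, 13) = (-916 - 560) - 43 = -1476 - 43 = -1519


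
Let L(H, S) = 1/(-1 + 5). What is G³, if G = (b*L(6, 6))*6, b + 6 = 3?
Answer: -729/8 ≈ -91.125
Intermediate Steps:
L(H, S) = ¼ (L(H, S) = 1/4 = ¼)
b = -3 (b = -6 + 3 = -3)
G = -9/2 (G = -3*¼*6 = -¾*6 = -9/2 ≈ -4.5000)
G³ = (-9/2)³ = -729/8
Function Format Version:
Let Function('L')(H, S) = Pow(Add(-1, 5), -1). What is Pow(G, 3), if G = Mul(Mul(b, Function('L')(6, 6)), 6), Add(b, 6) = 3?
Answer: Rational(-729, 8) ≈ -91.125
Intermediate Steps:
Function('L')(H, S) = Rational(1, 4) (Function('L')(H, S) = Pow(4, -1) = Rational(1, 4))
b = -3 (b = Add(-6, 3) = -3)
G = Rational(-9, 2) (G = Mul(Mul(-3, Rational(1, 4)), 6) = Mul(Rational(-3, 4), 6) = Rational(-9, 2) ≈ -4.5000)
Pow(G, 3) = Pow(Rational(-9, 2), 3) = Rational(-729, 8)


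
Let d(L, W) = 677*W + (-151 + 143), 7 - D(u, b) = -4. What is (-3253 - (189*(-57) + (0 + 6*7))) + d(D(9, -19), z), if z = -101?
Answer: -60907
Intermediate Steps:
D(u, b) = 11 (D(u, b) = 7 - 1*(-4) = 7 + 4 = 11)
d(L, W) = -8 + 677*W (d(L, W) = 677*W - 8 = -8 + 677*W)
(-3253 - (189*(-57) + (0 + 6*7))) + d(D(9, -19), z) = (-3253 - (189*(-57) + (0 + 6*7))) + (-8 + 677*(-101)) = (-3253 - (-10773 + (0 + 42))) + (-8 - 68377) = (-3253 - (-10773 + 42)) - 68385 = (-3253 - 1*(-10731)) - 68385 = (-3253 + 10731) - 68385 = 7478 - 68385 = -60907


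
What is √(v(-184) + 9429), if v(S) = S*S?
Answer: √43285 ≈ 208.05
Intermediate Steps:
v(S) = S²
√(v(-184) + 9429) = √((-184)² + 9429) = √(33856 + 9429) = √43285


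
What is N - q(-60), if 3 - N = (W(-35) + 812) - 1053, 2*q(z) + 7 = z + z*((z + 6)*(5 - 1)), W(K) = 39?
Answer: -12483/2 ≈ -6241.5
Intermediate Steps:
q(z) = -7/2 + z/2 + z*(24 + 4*z)/2 (q(z) = -7/2 + (z + z*((z + 6)*(5 - 1)))/2 = -7/2 + (z + z*((6 + z)*4))/2 = -7/2 + (z + z*(24 + 4*z))/2 = -7/2 + (z/2 + z*(24 + 4*z)/2) = -7/2 + z/2 + z*(24 + 4*z)/2)
N = 205 (N = 3 - ((39 + 812) - 1053) = 3 - (851 - 1053) = 3 - 1*(-202) = 3 + 202 = 205)
N - q(-60) = 205 - (-7/2 + 2*(-60)² + (25/2)*(-60)) = 205 - (-7/2 + 2*3600 - 750) = 205 - (-7/2 + 7200 - 750) = 205 - 1*12893/2 = 205 - 12893/2 = -12483/2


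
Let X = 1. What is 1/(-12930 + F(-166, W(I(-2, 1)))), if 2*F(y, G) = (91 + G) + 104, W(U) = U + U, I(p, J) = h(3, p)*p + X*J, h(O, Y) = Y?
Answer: -2/25655 ≈ -7.7958e-5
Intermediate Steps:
I(p, J) = J + p² (I(p, J) = p*p + 1*J = p² + J = J + p²)
W(U) = 2*U
F(y, G) = 195/2 + G/2 (F(y, G) = ((91 + G) + 104)/2 = (195 + G)/2 = 195/2 + G/2)
1/(-12930 + F(-166, W(I(-2, 1)))) = 1/(-12930 + (195/2 + (2*(1 + (-2)²))/2)) = 1/(-12930 + (195/2 + (2*(1 + 4))/2)) = 1/(-12930 + (195/2 + (2*5)/2)) = 1/(-12930 + (195/2 + (½)*10)) = 1/(-12930 + (195/2 + 5)) = 1/(-12930 + 205/2) = 1/(-25655/2) = -2/25655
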